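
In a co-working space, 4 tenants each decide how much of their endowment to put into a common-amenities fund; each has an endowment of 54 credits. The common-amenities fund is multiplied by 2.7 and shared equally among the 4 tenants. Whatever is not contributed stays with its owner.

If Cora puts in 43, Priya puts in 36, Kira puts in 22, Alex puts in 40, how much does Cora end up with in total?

106.18 credits

Total contributed: 43 + 36 + 22 + 40 = 141.
Each receives 2.7 × 141 / 4 = 95.18 from the common-amenities fund.
Cora keeps 54 − 43 = 11, so Cora's payoff is 11 + 95.18 = 106.18.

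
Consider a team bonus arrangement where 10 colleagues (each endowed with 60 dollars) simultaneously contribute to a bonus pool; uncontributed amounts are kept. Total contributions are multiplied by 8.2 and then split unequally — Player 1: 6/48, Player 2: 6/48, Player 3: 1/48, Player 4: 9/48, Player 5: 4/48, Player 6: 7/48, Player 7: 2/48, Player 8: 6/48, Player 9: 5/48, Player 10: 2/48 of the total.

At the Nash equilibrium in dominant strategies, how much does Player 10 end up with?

162.50 dollars

For player j, contributing a unit is worthwhile iff 8.2 × (j's share) ≥ 1, i.e. iff j's share is at least 0.1220.
The shares above 0.1220 belong to Player 1, Player 2, Player 4, Player 6 and Player 8, contributing 60 each; the remaining 5 contribute 0. Total contributed: 300.
Player 10 keeps 60 and receives 8.2 × 300 × 2/48 = 102.50 from the bonus pool, for a payoff of 162.50.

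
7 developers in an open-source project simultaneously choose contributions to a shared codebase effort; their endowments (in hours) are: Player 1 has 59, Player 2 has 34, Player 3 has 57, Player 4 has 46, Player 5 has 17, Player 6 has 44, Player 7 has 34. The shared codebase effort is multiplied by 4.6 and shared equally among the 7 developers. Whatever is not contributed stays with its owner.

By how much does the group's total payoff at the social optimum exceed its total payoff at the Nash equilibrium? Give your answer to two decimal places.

The private return per contributed unit is 4.6/7 = 0.6571 < 1 for every player regardless of endowment, so the Nash equilibrium is zero contribution and the group total is Σ E_j = 59 + 34 + 57 + 46 + 17 + 44 + 34 = 291.
Each contributed unit returns 4.600 to the group, so the social optimum is full contribution by everyone: group total = 4.600 × 291 = 1338.60.
Efficiency loss = (4.600 − 1) × 291 = 1047.60.

1047.60 hours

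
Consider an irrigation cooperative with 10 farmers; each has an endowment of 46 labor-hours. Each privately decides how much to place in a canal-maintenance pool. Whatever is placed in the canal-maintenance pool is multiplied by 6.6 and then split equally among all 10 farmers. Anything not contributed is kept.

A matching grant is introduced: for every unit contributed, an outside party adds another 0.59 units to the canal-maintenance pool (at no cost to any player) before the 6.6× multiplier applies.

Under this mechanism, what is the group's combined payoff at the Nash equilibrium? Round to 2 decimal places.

4827.24 labor-hours

The effective private return per unit is now 6.6 × 1.59 / 10 = 1.0494 > 1, so every player's dominant strategy flips to full contribution.
So the Nash equilibrium is full contribution by all 10; the group earns 6.6 × 1.59 × 460 = 4827.24.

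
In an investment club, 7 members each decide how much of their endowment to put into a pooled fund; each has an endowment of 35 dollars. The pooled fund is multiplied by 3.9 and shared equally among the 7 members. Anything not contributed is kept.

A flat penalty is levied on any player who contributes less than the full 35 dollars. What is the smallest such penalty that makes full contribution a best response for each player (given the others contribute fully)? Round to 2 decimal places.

Given the others contribute fully, the best deviation is to contribute 0 (any partial contribution still incurs the fine and gives up units whose private return 0.5571 is below 1).
Deviating from 35 to 0 saves 35 dollars but forfeits the deviator's share of the drop in the pooled fund: 3.9/7 × 35 = 19.50.
So the deviation gain is 35 − 19.50 = 15.50, and the fine must be at least 15.50 dollars to wipe it out.

15.50 dollars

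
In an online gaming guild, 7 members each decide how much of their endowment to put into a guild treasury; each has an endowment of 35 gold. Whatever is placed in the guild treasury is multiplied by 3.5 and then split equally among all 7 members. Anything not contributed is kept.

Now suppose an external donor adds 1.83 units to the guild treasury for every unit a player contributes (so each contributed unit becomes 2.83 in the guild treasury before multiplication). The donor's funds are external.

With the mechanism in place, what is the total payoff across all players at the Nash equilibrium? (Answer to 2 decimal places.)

2426.73 gold

Under the mechanism each unit contributed yields 3.5 × 2.83 / 7 = 1.4150 back to its contributor per unit of net cost, which exceeds 1, making full contribution the dominant choice for everyone.
So the Nash equilibrium is full contribution by all 7; the group earns 3.5 × 2.83 × 245 = 2426.73.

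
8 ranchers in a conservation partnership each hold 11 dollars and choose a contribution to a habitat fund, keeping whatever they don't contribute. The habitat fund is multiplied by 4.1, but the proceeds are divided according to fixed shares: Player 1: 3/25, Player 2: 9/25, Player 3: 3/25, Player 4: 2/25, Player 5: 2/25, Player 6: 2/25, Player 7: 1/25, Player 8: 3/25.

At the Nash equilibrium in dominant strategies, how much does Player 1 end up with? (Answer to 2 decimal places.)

For player j, contributing a unit is worthwhile iff 4.1 × (j's share) ≥ 1, i.e. iff j's share is at least 0.2439.
The only share above 0.2439 is Player 2's 9/25, contributing 11; the remaining 7 contribute 0. Total contributed: 11.
Player 1 keeps 11 and receives 4.1 × 11 × 3/25 = 5.41 from the habitat fund, for a payoff of 16.41.

16.41 dollars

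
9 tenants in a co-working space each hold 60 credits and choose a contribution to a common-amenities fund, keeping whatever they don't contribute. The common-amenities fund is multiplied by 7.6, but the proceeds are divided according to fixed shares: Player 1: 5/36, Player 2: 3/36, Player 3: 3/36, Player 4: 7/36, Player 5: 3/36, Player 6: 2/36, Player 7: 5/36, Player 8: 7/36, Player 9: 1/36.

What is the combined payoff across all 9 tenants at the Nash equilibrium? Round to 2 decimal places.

2124.00 credits

For player j, contributing a unit is worthwhile iff 7.6 × (j's share) ≥ 1, i.e. iff j's share is at least 0.1316.
Player 1, Player 4, Player 7 and Player 8 clear that bar, contributing 60 each; the remaining 5 contribute 0. Total contributed: 240.
The common-amenities fund pays out 7.6 × 240 = 1824.00 in total (split across the unequal shares, but the aggregate is all that matters for the group sum).
The 5 free-riders keep 60 each, adding 300. Group total = 300 + 1824.00 = 2124.00.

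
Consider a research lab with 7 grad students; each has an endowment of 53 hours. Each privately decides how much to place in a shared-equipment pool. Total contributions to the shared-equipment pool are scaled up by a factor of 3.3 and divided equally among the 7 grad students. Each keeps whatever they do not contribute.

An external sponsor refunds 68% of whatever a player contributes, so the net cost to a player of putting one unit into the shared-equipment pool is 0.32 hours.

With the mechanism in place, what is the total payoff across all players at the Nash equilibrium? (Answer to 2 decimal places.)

With the mechanism, a contributed unit returns (3.3/7) / 0.32 = 1.4732 per unit of net cost to the contributor — now above 1 — so contributing fully is weakly dominant for every player.
So the Nash equilibrium is full contribution by all 7; the group earns 7 × (53 × 0.68 + 3.3 × 53) = 1476.58.

1476.58 hours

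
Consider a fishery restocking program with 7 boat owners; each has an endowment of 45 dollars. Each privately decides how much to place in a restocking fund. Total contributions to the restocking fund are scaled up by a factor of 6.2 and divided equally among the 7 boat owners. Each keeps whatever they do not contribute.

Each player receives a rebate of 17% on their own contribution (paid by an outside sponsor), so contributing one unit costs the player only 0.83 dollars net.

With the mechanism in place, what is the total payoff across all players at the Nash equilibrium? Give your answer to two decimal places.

The effective private return per unit is now (6.2/7) / 0.83 = 1.0671 > 1, so every player's dominant strategy flips to full contribution.
So the Nash equilibrium is full contribution by all 7; the group earns 7 × (45 × 0.17 + 6.2 × 45) = 2006.55.

2006.55 dollars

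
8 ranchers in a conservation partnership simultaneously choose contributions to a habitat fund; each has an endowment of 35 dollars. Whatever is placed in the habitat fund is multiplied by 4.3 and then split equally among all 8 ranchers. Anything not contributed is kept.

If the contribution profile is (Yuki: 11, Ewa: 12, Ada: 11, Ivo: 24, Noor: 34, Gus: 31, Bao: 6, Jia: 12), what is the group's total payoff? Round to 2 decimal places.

Total contributed: 11 + 12 + 11 + 24 + 34 + 31 + 6 + 12 = 141; total kept: 8 × 35 − 141 = 139.
The habitat fund pays out 4.3 × 141 = 606.30 in aggregate.
Group total = 139 + 606.30 = 745.30.

745.30 dollars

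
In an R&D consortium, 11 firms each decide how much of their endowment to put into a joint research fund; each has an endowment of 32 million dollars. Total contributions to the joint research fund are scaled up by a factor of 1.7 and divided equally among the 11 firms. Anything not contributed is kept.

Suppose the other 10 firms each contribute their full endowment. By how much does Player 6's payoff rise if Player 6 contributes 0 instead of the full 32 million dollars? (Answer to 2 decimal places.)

27.05 million dollars

Switching from a contribution of 32 to 0 lets Player 6 keep an extra 32 million dollars, but lowers the joint research fund by 32, which costs Player 6 their own share of that drop: 1.7/11 × 32 = 4.95.
Net gain = 32 − 4.95 = 27.05. The private return per contributed unit (0.1545) is below 1, so free-riding is indeed the best response regardless of what the others do.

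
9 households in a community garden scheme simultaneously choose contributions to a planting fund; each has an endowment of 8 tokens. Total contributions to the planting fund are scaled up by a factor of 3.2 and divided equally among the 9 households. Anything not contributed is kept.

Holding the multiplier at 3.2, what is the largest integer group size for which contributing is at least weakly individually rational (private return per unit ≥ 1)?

Private return per unit is 3.2/(group size), which is ≥ 1 whenever the group size is ≤ 3.2.
The largest such integer is 3.

3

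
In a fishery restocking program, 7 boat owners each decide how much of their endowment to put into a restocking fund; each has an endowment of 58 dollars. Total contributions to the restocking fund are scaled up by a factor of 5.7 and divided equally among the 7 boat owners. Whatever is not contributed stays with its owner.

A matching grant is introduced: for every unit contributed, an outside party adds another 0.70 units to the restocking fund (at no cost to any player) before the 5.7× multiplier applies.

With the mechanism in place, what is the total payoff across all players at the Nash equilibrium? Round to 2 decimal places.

Under the mechanism each unit contributed yields 5.7 × 1.70 / 7 = 1.3843 back to its contributor per unit of net cost, which exceeds 1, making full contribution the dominant choice for everyone.
So the Nash equilibrium is full contribution by all 7; the group earns 5.7 × 1.70 × 406 = 3934.14.

3934.14 dollars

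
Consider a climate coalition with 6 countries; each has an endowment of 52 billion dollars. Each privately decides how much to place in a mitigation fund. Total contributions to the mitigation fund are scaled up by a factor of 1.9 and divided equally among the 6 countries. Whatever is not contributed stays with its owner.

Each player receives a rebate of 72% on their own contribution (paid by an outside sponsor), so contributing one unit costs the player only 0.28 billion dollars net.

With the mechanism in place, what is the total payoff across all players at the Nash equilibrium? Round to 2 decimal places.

817.44 billion dollars

With the mechanism, a contributed unit returns (1.9/6) / 0.28 = 1.1310 per unit of net cost to the contributor — now above 1 — so contributing fully is weakly dominant for every player.
So the Nash equilibrium is full contribution by all 6; the group earns 6 × (52 × 0.72 + 1.9 × 52) = 817.44.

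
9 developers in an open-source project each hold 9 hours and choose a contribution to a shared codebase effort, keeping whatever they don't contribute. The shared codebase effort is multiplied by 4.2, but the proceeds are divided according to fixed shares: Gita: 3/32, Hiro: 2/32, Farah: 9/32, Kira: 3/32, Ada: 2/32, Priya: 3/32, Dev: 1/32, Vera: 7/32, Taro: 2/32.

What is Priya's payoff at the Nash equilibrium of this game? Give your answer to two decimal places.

A player with share s gets back 4.2·s per unit contributed, so full contribution is dominant for anyone with s > 1/4.2 = 0.2381 and zero contribution is dominant for anyone below.
Farah alone (share 9/32) is above the threshold, contributing 9; the remaining 8 contribute 0. Total contributed: 9.
Priya keeps 9 and receives 4.2 × 9 × 3/32 = 3.54 from the shared codebase effort, for a payoff of 12.54.

12.54 hours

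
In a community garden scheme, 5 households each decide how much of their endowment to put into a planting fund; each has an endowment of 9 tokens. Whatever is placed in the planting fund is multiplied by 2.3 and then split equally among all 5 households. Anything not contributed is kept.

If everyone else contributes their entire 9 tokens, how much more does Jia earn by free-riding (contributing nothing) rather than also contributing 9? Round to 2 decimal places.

4.86 tokens

Switching from a contribution of 9 to 0 lets Jia keep an extra 9 tokens, but lowers the planting fund by 9, which costs Jia their own share of that drop: 2.3/5 × 9 = 4.14.
Net gain = 9 − 4.14 = 4.86. The private return per contributed unit (0.4600) is below 1, so free-riding is indeed the best response regardless of what the others do.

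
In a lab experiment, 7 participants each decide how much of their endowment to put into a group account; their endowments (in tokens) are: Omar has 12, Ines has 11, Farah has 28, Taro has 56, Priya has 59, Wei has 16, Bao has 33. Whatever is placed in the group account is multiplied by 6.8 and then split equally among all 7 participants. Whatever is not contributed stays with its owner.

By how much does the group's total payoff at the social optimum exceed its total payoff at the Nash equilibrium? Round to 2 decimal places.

1247.00 tokens

The private return per contributed unit is 6.8/7 = 0.9714 < 1 for every player regardless of endowment, so the Nash equilibrium is zero contribution and the group total is Σ E_j = 12 + 11 + 28 + 56 + 59 + 16 + 33 = 215.
Each contributed unit returns 6.800 to the group, so the social optimum is full contribution by everyone: group total = 6.800 × 215 = 1462.00.
Efficiency loss = (6.800 − 1) × 215 = 1247.00.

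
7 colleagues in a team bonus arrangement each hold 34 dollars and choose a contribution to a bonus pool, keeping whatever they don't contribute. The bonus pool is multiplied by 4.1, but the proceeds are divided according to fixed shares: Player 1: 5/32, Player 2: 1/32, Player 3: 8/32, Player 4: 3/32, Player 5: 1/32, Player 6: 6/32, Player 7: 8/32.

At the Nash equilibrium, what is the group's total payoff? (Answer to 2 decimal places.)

448.80 dollars

A player with share s gets back 4.1·s per unit contributed, so full contribution is dominant for anyone with s > 1/4.1 = 0.2439 and zero contribution is dominant for anyone below.
The shares above 0.2439 belong to Player 3 and Player 7, contributing 34 each; the remaining 5 contribute 0. Total contributed: 68.
The bonus pool pays out 4.1 × 68 = 278.80 in total (split across the unequal shares, but the aggregate is all that matters for the group sum).
The 5 free-riders keep 34 each, adding 170. Group total = 170 + 278.80 = 448.80.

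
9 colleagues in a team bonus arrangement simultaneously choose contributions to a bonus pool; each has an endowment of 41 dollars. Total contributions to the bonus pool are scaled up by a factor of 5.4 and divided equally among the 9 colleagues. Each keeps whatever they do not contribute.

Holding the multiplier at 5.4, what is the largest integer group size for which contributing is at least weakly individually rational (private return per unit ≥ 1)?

Private return per unit is 5.4/(group size), which is ≥ 1 whenever the group size is ≤ 5.4.
The largest such integer is 5.

5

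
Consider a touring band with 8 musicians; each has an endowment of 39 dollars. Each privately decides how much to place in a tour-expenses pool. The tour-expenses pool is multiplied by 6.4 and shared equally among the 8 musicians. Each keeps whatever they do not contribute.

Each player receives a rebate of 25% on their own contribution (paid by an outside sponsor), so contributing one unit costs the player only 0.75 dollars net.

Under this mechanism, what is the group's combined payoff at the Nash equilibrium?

With the mechanism, a contributed unit returns (6.4/8) / 0.75 = 1.0667 per unit of net cost to the contributor — now above 1 — so contributing fully is weakly dominant for every player.
So the Nash equilibrium is full contribution by all 8; the group earns 8 × (39 × 0.25 + 6.4 × 39) = 2074.80.

2074.80 dollars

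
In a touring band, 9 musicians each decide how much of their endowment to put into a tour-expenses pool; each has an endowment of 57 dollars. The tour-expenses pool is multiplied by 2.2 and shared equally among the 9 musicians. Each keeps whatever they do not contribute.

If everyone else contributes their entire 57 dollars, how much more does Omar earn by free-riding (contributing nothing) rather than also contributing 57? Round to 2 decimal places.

43.07 dollars

Switching from a contribution of 57 to 0 lets Omar keep an extra 57 dollars, but lowers the tour-expenses pool by 57, which costs Omar their own share of that drop: 2.2/9 × 57 = 13.93.
Net gain = 57 − 13.93 = 43.07. The private return per contributed unit (0.2444) is below 1, so free-riding is indeed the best response regardless of what the others do.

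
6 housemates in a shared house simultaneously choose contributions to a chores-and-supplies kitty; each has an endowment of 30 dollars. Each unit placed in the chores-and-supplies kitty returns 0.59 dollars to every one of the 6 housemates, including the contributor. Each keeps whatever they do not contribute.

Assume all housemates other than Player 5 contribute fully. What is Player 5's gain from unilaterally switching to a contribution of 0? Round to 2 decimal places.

12.30 dollars

Switching from a contribution of 30 to 0 lets Player 5 keep an extra 30 dollars, but lowers the chores-and-supplies kitty by 30, which costs Player 5 their own share of that drop: 0.59 × 30 = 17.70.
Net gain = 30 − 17.70 = 12.30. The private return per contributed unit (0.59) is below 1, so free-riding is indeed the best response regardless of what the others do.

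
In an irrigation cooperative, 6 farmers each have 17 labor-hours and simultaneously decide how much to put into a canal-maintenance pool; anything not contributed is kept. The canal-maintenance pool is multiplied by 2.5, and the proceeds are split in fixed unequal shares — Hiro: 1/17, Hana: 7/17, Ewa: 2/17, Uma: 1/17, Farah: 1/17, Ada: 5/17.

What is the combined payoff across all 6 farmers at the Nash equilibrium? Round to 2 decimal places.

127.50 labor-hours

Each unit j contributes comes back to j as 2.5 × (j's share), so j prefers to contribute only if that share exceeds 1/2.5 = 0.4000; otherwise keeping the unit dominates.
Only Hana (7/17) clears that bar, contributing 17; the remaining 5 contribute 0. Total contributed: 17.
The canal-maintenance pool pays out 2.5 × 17 = 42.50 in total (split across the unequal shares, but the aggregate is all that matters for the group sum).
The 5 free-riders keep 17 each, adding 85. Group total = 85 + 42.50 = 127.50.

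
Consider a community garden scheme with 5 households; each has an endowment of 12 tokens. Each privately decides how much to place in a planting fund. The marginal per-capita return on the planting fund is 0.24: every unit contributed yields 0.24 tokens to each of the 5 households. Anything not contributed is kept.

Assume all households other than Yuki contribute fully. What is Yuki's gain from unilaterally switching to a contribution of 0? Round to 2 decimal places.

9.12 tokens

Switching from a contribution of 12 to 0 lets Yuki keep an extra 12 tokens, but lowers the planting fund by 12, which costs Yuki their own share of that drop: 0.24 × 12 = 2.88.
Net gain = 12 − 2.88 = 9.12. The private return per contributed unit (0.24) is below 1, so free-riding is indeed the best response regardless of what the others do.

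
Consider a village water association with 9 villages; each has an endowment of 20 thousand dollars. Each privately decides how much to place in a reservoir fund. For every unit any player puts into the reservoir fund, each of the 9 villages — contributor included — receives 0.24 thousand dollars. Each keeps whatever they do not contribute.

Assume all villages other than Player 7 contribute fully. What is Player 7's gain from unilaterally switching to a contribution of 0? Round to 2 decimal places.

Switching from a contribution of 20 to 0 lets Player 7 keep an extra 20 thousand dollars, but lowers the reservoir fund by 20, which costs Player 7 their own share of that drop: 0.24 × 20 = 4.80.
Net gain = 20 − 4.80 = 15.20. The private return per contributed unit (0.24) is below 1, so free-riding is indeed the best response regardless of what the others do.

15.20 thousand dollars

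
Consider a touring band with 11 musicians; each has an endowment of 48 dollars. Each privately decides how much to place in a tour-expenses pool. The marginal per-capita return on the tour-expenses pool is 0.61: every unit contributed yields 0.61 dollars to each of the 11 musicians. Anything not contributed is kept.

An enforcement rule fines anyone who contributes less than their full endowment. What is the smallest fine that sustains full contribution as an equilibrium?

Given the others contribute fully, the best deviation is to contribute 0 (any partial contribution still incurs the fine and gives up units whose private return 0.61 is below 1).
Deviating from 48 to 0 saves 48 dollars but forfeits the deviator's share of the drop in the tour-expenses pool: 0.61 × 48 = 29.28.
So the deviation gain is 48 − 29.28 = 18.72, and the fine must be at least 18.72 dollars to wipe it out.

18.72 dollars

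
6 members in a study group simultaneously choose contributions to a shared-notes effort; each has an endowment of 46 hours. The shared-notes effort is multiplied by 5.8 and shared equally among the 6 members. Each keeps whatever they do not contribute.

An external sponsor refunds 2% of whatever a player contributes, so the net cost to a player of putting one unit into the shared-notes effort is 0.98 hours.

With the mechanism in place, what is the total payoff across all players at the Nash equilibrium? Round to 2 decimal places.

With the mechanism, a contributed unit returns (5.8/6) / 0.98 = 0.9864 per unit of net cost — still below 1 — so contributing 0 remains dominant for every player.
At the Nash equilibrium no one contributes; group total payoff = 6 × 46 = 276.

276.00 hours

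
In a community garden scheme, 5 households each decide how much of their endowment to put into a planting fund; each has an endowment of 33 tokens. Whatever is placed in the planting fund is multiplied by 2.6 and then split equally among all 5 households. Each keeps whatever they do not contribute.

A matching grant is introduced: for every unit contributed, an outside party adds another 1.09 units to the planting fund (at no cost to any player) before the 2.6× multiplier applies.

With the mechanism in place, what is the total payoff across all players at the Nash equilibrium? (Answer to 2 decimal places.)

896.61 tokens

Under the mechanism each unit contributed yields 2.6 × 2.09 / 5 = 1.0868 back to its contributor per unit of net cost, which exceeds 1, making full contribution the dominant choice for everyone.
So the Nash equilibrium is full contribution by all 5; the group earns 2.6 × 2.09 × 165 = 896.61.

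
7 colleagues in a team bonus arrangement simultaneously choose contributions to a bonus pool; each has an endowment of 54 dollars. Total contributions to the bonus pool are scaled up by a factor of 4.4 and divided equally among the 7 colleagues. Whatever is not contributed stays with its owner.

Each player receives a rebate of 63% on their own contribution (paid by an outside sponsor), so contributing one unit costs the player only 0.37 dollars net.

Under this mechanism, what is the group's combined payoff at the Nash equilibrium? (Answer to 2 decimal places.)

The effective private return per unit is now (4.4/7) / 0.37 = 1.6988 > 1, so every player's dominant strategy flips to full contribution.
At the Nash equilibrium everyone contributes 54. Group total payoff = 7 × (54 × 0.63 + 4.4 × 54) = 1901.34.

1901.34 dollars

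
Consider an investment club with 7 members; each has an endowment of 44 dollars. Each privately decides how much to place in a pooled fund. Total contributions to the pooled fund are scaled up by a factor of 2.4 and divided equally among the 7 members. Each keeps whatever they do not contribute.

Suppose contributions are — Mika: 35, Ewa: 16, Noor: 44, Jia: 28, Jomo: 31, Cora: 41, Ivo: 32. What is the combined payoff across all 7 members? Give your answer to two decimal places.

Total contributed: 35 + 16 + 44 + 28 + 31 + 41 + 32 = 227; total kept: 7 × 44 − 227 = 81.
The pooled fund pays out 2.4 × 227 = 544.80 in aggregate.
Group total = 81 + 544.80 = 625.80.

625.80 dollars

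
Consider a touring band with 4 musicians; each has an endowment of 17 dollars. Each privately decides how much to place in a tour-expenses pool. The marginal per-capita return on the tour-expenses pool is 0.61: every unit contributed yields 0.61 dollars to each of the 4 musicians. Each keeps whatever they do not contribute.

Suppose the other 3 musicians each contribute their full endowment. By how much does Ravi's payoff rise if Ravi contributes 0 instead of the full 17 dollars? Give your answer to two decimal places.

Switching from a contribution of 17 to 0 lets Ravi keep an extra 17 dollars, but lowers the tour-expenses pool by 17, which costs Ravi their own share of that drop: 0.61 × 17 = 10.37.
Net gain = 17 − 10.37 = 6.63. The private return per contributed unit (0.61) is below 1, so free-riding is indeed the best response regardless of what the others do.

6.63 dollars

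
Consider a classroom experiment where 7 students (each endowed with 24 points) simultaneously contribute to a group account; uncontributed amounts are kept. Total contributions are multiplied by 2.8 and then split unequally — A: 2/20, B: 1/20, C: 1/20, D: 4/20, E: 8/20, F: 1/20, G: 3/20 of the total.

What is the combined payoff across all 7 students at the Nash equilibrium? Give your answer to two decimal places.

Player j's private return per contributed unit is 2.8 × (j's share). Contributing is weakly dominant for j when that share is at least 1/2.8 = 0.3571, and contributing 0 is dominant otherwise.
Only E (8/20) clears that bar, contributing 24; the remaining 6 contribute 0. Total contributed: 24.
The group account pays out 2.8 × 24 = 67.20 in total (split across the unequal shares, but the aggregate is all that matters for the group sum).
The 6 free-riders keep 24 each, adding 144. Group total = 144 + 67.20 = 211.20.

211.20 points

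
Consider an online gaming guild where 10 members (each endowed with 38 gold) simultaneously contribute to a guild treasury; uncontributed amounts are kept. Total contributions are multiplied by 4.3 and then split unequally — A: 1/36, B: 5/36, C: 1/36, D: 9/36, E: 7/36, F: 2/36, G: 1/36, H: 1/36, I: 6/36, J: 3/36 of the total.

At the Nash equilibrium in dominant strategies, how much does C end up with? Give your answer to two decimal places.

42.54 gold

A player with share s gets back 4.3·s per unit contributed, so full contribution is dominant for anyone with s > 1/4.3 = 0.2326 and zero contribution is dominant for anyone below.
The only share above 0.2326 is D's 9/36, contributing 38; the remaining 9 contribute 0. Total contributed: 38.
C keeps 38 and receives 4.3 × 38 × 1/36 = 4.54 from the guild treasury, for a payoff of 42.54.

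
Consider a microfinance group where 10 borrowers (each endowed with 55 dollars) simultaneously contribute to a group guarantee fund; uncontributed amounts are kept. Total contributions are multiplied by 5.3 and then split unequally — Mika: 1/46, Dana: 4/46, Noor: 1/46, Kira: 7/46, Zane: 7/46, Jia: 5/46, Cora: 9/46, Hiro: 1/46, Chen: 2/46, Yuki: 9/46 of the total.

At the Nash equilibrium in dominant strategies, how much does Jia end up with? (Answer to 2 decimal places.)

118.37 dollars

A player with share s gets back 5.3·s per unit contributed, so full contribution is dominant for anyone with s > 1/5.3 = 0.1887 and zero contribution is dominant for anyone below.
The shares above 0.1887 belong to Cora and Yuki, contributing 55 each; the remaining 8 contribute 0. Total contributed: 110.
Jia keeps 55 and receives 5.3 × 110 × 5/46 = 63.37 from the group guarantee fund, for a payoff of 118.37.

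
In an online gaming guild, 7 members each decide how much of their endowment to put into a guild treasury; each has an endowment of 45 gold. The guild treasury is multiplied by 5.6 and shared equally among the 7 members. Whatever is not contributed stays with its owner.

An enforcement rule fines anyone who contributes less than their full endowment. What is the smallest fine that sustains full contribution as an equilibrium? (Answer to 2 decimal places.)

9.00 gold

Given the others contribute fully, the best deviation is to contribute 0 (any partial contribution still incurs the fine and gives up units whose private return 0.8000 is below 1).
Deviating from 45 to 0 saves 45 gold but forfeits the deviator's share of the drop in the guild treasury: 5.6/7 × 45 = 36.00.
So the deviation gain is 45 − 36.00 = 9.00, and the fine must be at least 9.00 gold to wipe it out.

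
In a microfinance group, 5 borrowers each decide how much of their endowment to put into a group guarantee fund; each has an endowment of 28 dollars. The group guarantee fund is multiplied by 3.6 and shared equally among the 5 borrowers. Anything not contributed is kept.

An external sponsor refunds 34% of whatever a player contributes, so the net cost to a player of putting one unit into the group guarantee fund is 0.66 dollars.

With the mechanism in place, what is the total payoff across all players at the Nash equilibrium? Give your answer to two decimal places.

The effective private return per unit is now (3.6/5) / 0.66 = 1.0909 > 1, so every player's dominant strategy flips to full contribution.
So the Nash equilibrium is full contribution by all 5; the group earns 5 × (28 × 0.34 + 3.6 × 28) = 551.60.

551.60 dollars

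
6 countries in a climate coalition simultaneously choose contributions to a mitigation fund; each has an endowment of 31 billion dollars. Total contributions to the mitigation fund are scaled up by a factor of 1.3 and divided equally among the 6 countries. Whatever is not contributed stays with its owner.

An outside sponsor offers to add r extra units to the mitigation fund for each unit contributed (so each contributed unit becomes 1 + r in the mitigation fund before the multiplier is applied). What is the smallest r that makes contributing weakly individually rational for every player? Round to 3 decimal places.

3.615

With matching at rate r, one contributed unit becomes (1 + r) in the mitigation fund and returns 1.3 × (1 + r) / 6 to the contributor.
Setting this equal to 1: 1 + r = 6/1.3 = 4.6154.
So the minimum matching rate is r = 4.6154 − 1 = 3.615.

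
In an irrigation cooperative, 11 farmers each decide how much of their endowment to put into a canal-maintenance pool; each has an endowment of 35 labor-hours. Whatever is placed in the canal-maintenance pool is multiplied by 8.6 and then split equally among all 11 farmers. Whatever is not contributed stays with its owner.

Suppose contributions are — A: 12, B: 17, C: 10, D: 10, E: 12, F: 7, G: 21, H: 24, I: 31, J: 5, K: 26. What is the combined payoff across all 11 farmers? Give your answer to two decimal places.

1715.00 labor-hours

Total contributed: 12 + 17 + 10 + 10 + 12 + 7 + 21 + 24 + 31 + 5 + 26 = 175; total kept: 11 × 35 − 175 = 210.
The canal-maintenance pool pays out 8.6 × 175 = 1505.00 in aggregate.
Group total = 210 + 1505.00 = 1715.00.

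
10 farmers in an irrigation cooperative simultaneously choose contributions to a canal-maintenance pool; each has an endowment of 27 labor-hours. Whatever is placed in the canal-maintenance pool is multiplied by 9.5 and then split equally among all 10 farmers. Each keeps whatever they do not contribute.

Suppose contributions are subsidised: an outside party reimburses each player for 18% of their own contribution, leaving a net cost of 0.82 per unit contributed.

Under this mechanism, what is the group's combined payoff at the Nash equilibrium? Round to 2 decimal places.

The effective private return per unit is now (9.5/10) / 0.82 = 1.1585 > 1, so every player's dominant strategy flips to full contribution.
So the Nash equilibrium is full contribution by all 10; the group earns 10 × (27 × 0.18 + 9.5 × 27) = 2613.60.

2613.60 labor-hours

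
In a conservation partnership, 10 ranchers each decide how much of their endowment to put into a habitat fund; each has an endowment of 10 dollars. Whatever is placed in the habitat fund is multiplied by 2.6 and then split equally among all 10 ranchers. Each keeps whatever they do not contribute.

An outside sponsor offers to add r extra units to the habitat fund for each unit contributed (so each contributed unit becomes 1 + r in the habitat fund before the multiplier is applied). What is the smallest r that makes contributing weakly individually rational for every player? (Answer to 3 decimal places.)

2.846

With matching at rate r, one contributed unit becomes (1 + r) in the habitat fund and returns 2.6 × (1 + r) / 10 to the contributor.
Setting this equal to 1: 1 + r = 10/2.6 = 3.8462.
So the minimum matching rate is r = 3.8462 − 1 = 2.846.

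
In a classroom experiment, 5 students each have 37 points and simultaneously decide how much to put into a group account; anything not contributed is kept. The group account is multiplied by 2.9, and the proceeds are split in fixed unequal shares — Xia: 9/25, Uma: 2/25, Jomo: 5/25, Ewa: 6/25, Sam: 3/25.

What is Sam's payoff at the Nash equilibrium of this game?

49.88 points

Each unit j contributes comes back to j as 2.9 × (j's share), so j prefers to contribute only if that share exceeds 1/2.9 = 0.3448; otherwise keeping the unit dominates.
Only Xia (9/25) clears that bar, contributing 37; the remaining 4 contribute 0. Total contributed: 37.
Sam keeps 37 and receives 2.9 × 37 × 3/25 = 12.88 from the group account, for a payoff of 49.88.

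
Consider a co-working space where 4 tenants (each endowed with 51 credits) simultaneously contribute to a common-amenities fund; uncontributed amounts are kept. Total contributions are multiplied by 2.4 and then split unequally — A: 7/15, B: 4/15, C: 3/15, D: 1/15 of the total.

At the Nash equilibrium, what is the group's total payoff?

275.40 credits

Player j's private return per contributed unit is 2.4 × (j's share). Contributing is weakly dominant for j when that share is at least 1/2.4 = 0.4167, and contributing 0 is dominant otherwise.
The only share above 0.4167 is A's 7/15, contributing 51; the remaining 3 contribute 0. Total contributed: 51.
The common-amenities fund pays out 2.4 × 51 = 122.40 in total (split across the unequal shares, but the aggregate is all that matters for the group sum).
The 3 free-riders keep 51 each, adding 153. Group total = 153 + 122.40 = 275.40.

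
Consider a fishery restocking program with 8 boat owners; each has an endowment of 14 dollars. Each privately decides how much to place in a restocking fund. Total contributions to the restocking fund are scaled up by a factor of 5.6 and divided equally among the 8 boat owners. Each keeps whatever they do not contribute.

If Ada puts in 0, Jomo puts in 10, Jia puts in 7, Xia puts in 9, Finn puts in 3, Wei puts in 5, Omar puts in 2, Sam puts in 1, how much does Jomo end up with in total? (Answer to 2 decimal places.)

Total contributed: 0 + 10 + 7 + 9 + 3 + 5 + 2 + 1 = 37.
Each receives 5.6 × 37 / 8 = 25.90 from the restocking fund.
Jomo keeps 14 − 10 = 4, so Jomo's payoff is 4 + 25.90 = 29.90.

29.90 dollars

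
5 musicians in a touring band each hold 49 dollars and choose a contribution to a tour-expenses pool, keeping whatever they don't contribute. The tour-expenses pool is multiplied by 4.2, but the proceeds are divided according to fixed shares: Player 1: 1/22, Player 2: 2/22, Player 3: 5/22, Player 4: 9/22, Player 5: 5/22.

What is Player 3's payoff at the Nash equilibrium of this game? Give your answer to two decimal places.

95.77 dollars

A player with share s gets back 4.2·s per unit contributed, so full contribution is dominant for anyone with s > 1/4.2 = 0.2381 and zero contribution is dominant for anyone below.
Only Player 4 (9/22) clears that bar, contributing 49; the remaining 4 contribute 0. Total contributed: 49.
Player 3 keeps 49 and receives 4.2 × 49 × 5/22 = 46.77 from the tour-expenses pool, for a payoff of 95.77.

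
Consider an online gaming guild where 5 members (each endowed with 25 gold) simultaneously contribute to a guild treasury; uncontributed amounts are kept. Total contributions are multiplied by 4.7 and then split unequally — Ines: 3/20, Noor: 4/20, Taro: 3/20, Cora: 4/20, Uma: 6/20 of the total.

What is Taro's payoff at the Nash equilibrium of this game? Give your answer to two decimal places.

Each unit j contributes comes back to j as 4.7 × (j's share), so j prefers to contribute only if that share exceeds 1/4.7 = 0.2128; otherwise keeping the unit dominates.
The only share above 0.2128 is Uma's 6/20, contributing 25; the remaining 4 contribute 0. Total contributed: 25.
Taro keeps 25 and receives 4.7 × 25 × 3/20 = 17.63 from the guild treasury, for a payoff of 42.63.

42.63 gold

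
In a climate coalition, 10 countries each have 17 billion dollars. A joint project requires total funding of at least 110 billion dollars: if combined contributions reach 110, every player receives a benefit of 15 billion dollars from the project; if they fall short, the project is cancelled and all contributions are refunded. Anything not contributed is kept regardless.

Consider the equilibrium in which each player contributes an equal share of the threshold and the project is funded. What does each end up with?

Equal share of the threshold: 110/10 = 11.
At this profile no one gains by cutting their contribution: any cut drops the total below 110, the project is cancelled, contributions are refunded, and the deviator ends with 17, which is less than 17 − 11 + 15 = 21. Contributing more than 11 just wastes the excess. So contributing exactly 11 is a best response.
Each player's payoff: 17 − 11 + 15 = 21.

21 billion dollars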